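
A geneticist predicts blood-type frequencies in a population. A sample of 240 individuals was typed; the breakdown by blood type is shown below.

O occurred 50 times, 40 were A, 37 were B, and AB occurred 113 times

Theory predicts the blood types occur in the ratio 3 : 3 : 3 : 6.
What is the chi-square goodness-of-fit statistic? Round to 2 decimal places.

Ratio total = 15. Expected counts: 240×3/15 = 48, 240×3/15 = 48, 240×3/15 = 48, 240×6/15 = 96.
χ² = (50−48)²/48 + (40−48)²/48 + (37−48)²/48 + (113−96)²/96
   = 0.083 + 1.333 + 2.521 + 3.010
Sum = 6.95

6.95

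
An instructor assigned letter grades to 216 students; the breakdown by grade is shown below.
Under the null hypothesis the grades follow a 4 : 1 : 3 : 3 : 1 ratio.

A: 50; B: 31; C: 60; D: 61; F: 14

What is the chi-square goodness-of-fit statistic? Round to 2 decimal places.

Ratio total = 12. Expected counts: 216×4/12 = 72, 216×1/12 = 18, 216×3/12 = 54, 216×3/12 = 54, 216×1/12 = 18.
cat         O        E   (O−E)²/E
A          50       72      6.722
B          31       18      9.389
C          60       54      0.667
D          61       54      0.907
F          14       18      0.889
Sum = 18.57

18.57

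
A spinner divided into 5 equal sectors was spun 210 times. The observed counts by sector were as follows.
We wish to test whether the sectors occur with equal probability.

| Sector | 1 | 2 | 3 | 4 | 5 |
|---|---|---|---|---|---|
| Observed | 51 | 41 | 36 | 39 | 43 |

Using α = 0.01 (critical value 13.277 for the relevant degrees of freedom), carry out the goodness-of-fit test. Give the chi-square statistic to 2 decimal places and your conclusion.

Expected count for each of the 5 categories: 210/5 = 42.
1: (51 − 42)²/42 = 81/42 = 1.929
2: (41 − 42)²/42 = 1/42 = 0.024
3: (36 − 42)²/42 = 36/42 = 0.857
4: (39 − 42)²/42 = 9/42 = 0.214
5: (43 − 42)²/42 = 1/42 = 0.024
Sum = 3.05
df = 4. Since 3.05 < 13.277, we do not reject H₀.

3.05; do not reject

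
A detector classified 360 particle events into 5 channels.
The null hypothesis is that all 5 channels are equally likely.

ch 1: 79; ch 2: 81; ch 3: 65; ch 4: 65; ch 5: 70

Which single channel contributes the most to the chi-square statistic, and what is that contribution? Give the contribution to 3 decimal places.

Expected count for each of the 5 categories: 360/5 = 72.
χ² = (79−72)²/72 + (81−72)²/72 + (65−72)²/72 + (65−72)²/72 + (70−72)²/72
   = 0.6806 + 1.1250 + 0.6806 + 0.6806 + 0.0556
The largest term is for ch 2: 1.125.

ch 2, 1.125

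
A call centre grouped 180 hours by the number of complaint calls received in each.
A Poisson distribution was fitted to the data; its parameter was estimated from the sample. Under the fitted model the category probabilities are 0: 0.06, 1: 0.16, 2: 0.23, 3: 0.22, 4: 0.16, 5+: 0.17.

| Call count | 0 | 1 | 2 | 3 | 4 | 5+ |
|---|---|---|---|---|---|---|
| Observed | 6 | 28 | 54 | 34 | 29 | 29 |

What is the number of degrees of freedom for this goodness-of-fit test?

There are k = 6 categories and 1 parameter estimated from the data, so df = 6 − 1 − 1 = 4.

4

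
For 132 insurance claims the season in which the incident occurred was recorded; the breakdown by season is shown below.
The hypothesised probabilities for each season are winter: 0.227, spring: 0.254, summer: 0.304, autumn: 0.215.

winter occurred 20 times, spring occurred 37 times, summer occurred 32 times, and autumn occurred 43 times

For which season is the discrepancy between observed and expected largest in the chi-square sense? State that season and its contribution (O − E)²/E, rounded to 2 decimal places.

Expected counts E_i = n·p_i: 132×0.227 = 29.964, 132×0.254 = 33.528, 132×0.304 = 40.128, 132×0.215 = 28.38.
winter: (20 − 29.964)²/29.964 = 99.281296/29.964 = 3.313
spring: (37 − 33.528)²/33.528 = 12.054784/33.528 = 0.360
summer: (32 − 40.128)²/40.128 = 66.064384/40.128 = 1.646
autumn: (43 − 28.38)²/28.38 = 213.7444/28.38 = 7.532
The largest term is for autumn: 7.53.

autumn, 7.53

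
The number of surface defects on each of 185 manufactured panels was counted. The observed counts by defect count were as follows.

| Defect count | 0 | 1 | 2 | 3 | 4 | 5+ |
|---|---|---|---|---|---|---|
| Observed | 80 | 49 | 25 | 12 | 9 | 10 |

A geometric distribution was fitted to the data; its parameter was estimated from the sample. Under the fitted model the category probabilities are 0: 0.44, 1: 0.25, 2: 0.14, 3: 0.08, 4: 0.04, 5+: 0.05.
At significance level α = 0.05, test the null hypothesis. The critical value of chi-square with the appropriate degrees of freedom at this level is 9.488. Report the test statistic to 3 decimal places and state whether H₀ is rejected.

Expected counts E_i = n·p_i: 185×0.44 = 81.4, 185×0.25 = 46.25, 185×0.14 = 25.9, 185×0.08 = 14.8, 185×0.04 = 7.4, 185×0.05 = 9.25.
cat         O        E   (O−E)²/E
0          80     81.4     0.0241
1          49    46.25     0.1635
2          25     25.9     0.0313
3          12     14.8     0.5297
4           9      7.4     0.3459
5+         10     9.25     0.0608
Sum = 1.155
df = 4. Since 1.155 < 9.488, we do not reject H₀.

1.155; do not reject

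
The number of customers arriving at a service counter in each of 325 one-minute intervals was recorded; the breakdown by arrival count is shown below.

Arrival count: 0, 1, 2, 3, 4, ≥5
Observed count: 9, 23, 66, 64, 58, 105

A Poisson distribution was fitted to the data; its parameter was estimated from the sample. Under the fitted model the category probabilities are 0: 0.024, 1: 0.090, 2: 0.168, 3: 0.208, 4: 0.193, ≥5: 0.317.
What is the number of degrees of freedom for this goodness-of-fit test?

There are k = 6 categories and 1 parameter estimated from the data, so df = 6 − 1 − 1 = 4.

4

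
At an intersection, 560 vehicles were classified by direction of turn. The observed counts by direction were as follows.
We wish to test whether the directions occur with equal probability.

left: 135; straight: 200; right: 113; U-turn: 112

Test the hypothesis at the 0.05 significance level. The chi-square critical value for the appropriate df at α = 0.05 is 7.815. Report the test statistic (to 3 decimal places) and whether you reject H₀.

Under H₀ each category has probability 1/4, so each expected count is 560/4 = 140.
left: (135 − 140)²/140 = 25/140 = 0.1786
straight: (200 − 140)²/140 = 3600/140 = 25.7143
right: (113 − 140)²/140 = 729/140 = 5.2071
U-turn: (112 − 140)²/140 = 784/140 = 5.6000
Sum = 36.700
df = 3. Since 36.700 > 7.815, we reject H₀.

36.700; reject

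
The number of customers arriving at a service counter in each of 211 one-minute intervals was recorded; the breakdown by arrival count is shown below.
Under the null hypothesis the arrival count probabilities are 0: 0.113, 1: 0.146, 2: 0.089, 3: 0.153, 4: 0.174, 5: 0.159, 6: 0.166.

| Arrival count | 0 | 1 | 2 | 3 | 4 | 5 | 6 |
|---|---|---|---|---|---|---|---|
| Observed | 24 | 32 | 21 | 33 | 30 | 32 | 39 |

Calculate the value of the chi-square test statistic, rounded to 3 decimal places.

Expected counts E_i = n·p_i: 211×0.113 = 23.843, 211×0.146 = 30.806, 211×0.089 = 18.779, 211×0.153 = 32.283, 211×0.174 = 36.714, 211×0.159 = 33.549, 211×0.166 = 35.026.
0: (24 − 23.843)²/23.843 = 0.024649/23.843 = 0.0010
1: (32 − 30.806)²/30.806 = 1.425636/30.806 = 0.0463
2: (21 − 18.779)²/18.779 = 4.932841/18.779 = 0.2627
3: (33 − 32.283)²/32.283 = 0.514089/32.283 = 0.0159
4: (30 − 36.714)²/36.714 = 45.077796/36.714 = 1.2278
5: (32 − 33.549)²/33.549 = 2.399401/33.549 = 0.0715
6: (39 − 35.026)²/35.026 = 15.792676/35.026 = 0.4509
Sum = 2.076

2.076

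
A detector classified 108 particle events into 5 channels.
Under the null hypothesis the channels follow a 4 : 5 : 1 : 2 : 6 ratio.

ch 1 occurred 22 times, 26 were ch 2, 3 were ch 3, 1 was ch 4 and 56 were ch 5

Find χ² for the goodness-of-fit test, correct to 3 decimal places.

23.394

Ratio total = 18. Expected counts: 108×4/18 = 24, 108×5/18 = 30, 108×1/18 = 6, 108×2/18 = 12, 108×6/18 = 36.
ch 1: (22 − 24)²/24 = 4/24 = 0.1667
ch 2: (26 − 30)²/30 = 16/30 = 0.5333
ch 3: (3 − 6)²/6 = 9/6 = 1.5000
ch 4: (1 − 12)²/12 = 121/12 = 10.0833
ch 5: (56 − 36)²/36 = 400/36 = 11.1111
Sum = 23.394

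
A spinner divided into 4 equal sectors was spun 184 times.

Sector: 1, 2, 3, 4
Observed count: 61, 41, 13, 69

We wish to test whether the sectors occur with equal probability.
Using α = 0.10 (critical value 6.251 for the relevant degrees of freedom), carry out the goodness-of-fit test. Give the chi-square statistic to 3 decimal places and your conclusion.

Expected count for each of the 4 categories: 184/4 = 46.
1: (61 − 46)²/46 = 225/46 = 4.8913
2: (41 − 46)²/46 = 25/46 = 0.5435
3: (13 − 46)²/46 = 1089/46 = 23.6739
4: (69 − 46)²/46 = 529/46 = 11.5000
Sum = 40.609
df = 3. Since 40.609 > 6.251, we reject H₀.

40.609; reject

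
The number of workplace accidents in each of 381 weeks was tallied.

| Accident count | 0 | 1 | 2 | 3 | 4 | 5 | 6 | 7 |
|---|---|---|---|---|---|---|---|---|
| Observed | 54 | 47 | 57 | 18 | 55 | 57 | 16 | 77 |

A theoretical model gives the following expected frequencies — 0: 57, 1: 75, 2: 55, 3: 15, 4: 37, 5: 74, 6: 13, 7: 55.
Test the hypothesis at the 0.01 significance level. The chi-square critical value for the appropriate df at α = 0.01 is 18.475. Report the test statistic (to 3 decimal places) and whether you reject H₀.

33.438; reject

cat         O        E   (O−E)²/E
0          54       57     0.1579
1          47       75    10.4533
2          57       55     0.0727
3          18       15     0.6000
4          55       37     8.7568
5          57       74     3.9054
6          16       13     0.6923
7          77       55     8.8000
Sum = 33.438
df = 7. Since 33.438 > 18.475, we reject H₀.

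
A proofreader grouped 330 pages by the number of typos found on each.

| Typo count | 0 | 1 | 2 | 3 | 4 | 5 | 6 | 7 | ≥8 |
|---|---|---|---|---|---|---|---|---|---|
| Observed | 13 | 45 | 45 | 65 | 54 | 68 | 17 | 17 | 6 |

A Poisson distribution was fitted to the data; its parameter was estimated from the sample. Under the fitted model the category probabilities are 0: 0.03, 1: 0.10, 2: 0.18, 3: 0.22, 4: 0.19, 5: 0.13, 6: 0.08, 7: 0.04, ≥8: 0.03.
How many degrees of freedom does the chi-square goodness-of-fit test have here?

7

There are k = 9 categories and 1 parameter estimated from the data, so df = 9 − 1 − 1 = 7.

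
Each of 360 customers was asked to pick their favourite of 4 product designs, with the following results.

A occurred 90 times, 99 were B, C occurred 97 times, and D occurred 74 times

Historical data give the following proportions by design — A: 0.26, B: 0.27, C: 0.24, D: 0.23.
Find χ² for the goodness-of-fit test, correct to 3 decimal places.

2.408

Expected counts E_i = n·p_i: 360×0.26 = 93.6, 360×0.27 = 97.2, 360×0.24 = 86.4, 360×0.23 = 82.8.
A: (90 − 93.6)²/93.6 = 12.96/93.6 = 0.1385
B: (99 − 97.2)²/97.2 = 3.24/97.2 = 0.0333
C: (97 − 86.4)²/86.4 = 112.36/86.4 = 1.3005
D: (74 − 82.8)²/82.8 = 77.44/82.8 = 0.9353
Sum = 2.408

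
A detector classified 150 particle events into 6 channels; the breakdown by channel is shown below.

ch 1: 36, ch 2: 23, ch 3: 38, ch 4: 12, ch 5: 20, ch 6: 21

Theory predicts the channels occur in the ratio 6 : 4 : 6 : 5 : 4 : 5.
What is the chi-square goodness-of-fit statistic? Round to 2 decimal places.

11.18

Ratio total = 30. Expected counts: 150×6/30 = 30, 150×4/30 = 20, 150×6/30 = 30, 150×5/30 = 25, 150×4/30 = 20, 150×5/30 = 25.
χ² = (36−30)²/30 + (23−20)²/20 + (38−30)²/30 + (12−25)²/25 + (20−20)²/20 + (21−25)²/25
   = 1.200 + 0.450 + 2.133 + 6.760 + 0.000 + 0.640
Sum = 11.18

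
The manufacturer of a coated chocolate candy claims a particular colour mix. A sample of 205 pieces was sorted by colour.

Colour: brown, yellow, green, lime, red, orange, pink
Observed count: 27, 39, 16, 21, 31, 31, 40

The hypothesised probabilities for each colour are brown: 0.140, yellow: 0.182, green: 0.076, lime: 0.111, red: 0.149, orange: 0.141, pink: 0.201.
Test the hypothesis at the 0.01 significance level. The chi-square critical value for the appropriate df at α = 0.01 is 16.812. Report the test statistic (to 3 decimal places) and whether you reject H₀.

0.518; do not reject

Expected counts E_i = n·p_i: 205×0.140 = 28.7, 205×0.182 = 37.31, 205×0.076 = 15.58, 205×0.111 = 22.755, 205×0.149 = 30.545, 205×0.141 = 28.905, 205×0.201 = 41.205.
cat         O        E   (O−E)²/E
brown      27     28.7     0.1007
yellow     39    37.31     0.0766
green      16    15.58     0.0113
lime       21   22.755     0.1354
red        31   30.545     0.0068
orange     31   28.905     0.1518
pink       40   41.205     0.0352
Sum = 0.518
df = 6. Since 0.518 < 16.812, we do not reject H₀.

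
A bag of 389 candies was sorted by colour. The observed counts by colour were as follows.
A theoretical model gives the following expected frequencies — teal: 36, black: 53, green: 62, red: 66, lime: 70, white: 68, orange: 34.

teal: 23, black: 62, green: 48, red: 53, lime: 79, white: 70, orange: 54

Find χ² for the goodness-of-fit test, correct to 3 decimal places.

24.925

teal: (23 − 36)²/36 = 169/36 = 4.6944
black: (62 − 53)²/53 = 81/53 = 1.5283
green: (48 − 62)²/62 = 196/62 = 3.1613
red: (53 − 66)²/66 = 169/66 = 2.5606
lime: (79 − 70)²/70 = 81/70 = 1.1571
white: (70 − 68)²/68 = 4/68 = 0.0588
orange: (54 − 34)²/34 = 400/34 = 11.7647
Sum = 24.925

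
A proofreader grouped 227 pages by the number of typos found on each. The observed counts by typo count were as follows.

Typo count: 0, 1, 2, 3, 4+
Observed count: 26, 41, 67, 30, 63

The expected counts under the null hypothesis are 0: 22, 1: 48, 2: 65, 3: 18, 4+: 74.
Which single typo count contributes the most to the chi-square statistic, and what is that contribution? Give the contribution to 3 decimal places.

3, 8.000

cat         O        E   (O−E)²/E
0          26       22     0.7273
1          41       48     1.0208
2          67       65     0.0615
3          30       18     8.0000
4+         63       74     1.6351
The largest term is for 3: 8.000.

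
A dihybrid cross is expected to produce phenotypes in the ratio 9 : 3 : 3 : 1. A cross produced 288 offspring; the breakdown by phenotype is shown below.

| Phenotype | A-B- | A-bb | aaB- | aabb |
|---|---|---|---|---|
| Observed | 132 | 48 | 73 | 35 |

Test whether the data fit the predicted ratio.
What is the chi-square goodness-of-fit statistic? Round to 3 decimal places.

28.963

Ratio total = 16. Expected counts: 288×9/16 = 162, 288×3/16 = 54, 288×3/16 = 54, 288×1/16 = 18.
χ² = (132−162)²/162 + (48−54)²/54 + (73−54)²/54 + (35−18)²/18
   = 5.5556 + 0.6667 + 6.6852 + 16.0556
Sum = 28.963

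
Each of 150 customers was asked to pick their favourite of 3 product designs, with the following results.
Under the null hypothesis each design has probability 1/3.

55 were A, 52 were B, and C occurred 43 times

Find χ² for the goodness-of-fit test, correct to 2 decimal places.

Under H₀ each category has probability 1/3, so each expected count is 150/3 = 50.
A: (55 − 50)²/50 = 25/50 = 0.500
B: (52 − 50)²/50 = 4/50 = 0.080
C: (43 − 50)²/50 = 49/50 = 0.980
Sum = 1.56

1.56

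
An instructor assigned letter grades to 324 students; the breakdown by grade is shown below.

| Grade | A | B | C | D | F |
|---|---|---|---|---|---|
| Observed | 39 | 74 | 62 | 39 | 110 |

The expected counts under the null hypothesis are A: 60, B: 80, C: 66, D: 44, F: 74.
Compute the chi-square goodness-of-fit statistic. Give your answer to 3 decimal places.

χ² = (39−60)²/60 + (74−80)²/80 + (62−66)²/66 + (39−44)²/44 + (110−74)²/74
   = 7.3500 + 0.4500 + 0.2424 + 0.5682 + 17.5135
Sum = 26.124

26.124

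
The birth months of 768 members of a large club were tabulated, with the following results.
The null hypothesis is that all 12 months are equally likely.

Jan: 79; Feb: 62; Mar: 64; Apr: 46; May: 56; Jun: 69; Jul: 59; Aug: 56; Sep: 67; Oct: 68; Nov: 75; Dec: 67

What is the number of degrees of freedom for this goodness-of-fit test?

There are k = 12 categories and no parameters were estimated from the data, so df = 12 − 1 = 11.

11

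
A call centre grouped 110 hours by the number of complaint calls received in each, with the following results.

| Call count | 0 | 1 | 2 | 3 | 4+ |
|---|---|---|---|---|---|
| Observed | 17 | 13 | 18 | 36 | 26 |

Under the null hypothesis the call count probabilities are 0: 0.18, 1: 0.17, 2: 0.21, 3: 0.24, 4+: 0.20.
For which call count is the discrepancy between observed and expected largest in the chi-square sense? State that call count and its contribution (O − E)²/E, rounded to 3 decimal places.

3, 3.491

Expected counts E_i = n·p_i: 110×0.18 = 19.8, 110×0.17 = 18.7, 110×0.21 = 23.1, 110×0.24 = 26.4, 110×0.20 = 22.
0: (17 − 19.8)²/19.8 = 7.84/19.8 = 0.3960
1: (13 − 18.7)²/18.7 = 32.49/18.7 = 1.7374
2: (18 − 23.1)²/23.1 = 26.01/23.1 = 1.1260
3: (36 − 26.4)²/26.4 = 92.16/26.4 = 3.4909
4+: (26 − 22)²/22 = 16/22 = 0.7273
The largest term is for 3: 3.491.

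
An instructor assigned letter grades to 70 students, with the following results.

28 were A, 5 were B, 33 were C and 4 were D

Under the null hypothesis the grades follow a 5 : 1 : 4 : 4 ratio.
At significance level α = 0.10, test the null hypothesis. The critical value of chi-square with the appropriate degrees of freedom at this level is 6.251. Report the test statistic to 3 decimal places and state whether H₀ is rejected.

Ratio total = 14. Expected counts: 70×5/14 = 25, 70×1/14 = 5, 70×4/14 = 20, 70×4/14 = 20.
A: (28 − 25)²/25 = 9/25 = 0.3600
B: (5 − 5)²/5 = 0/5 = 0.0000
C: (33 − 20)²/20 = 169/20 = 8.4500
D: (4 − 20)²/20 = 256/20 = 12.8000
Sum = 21.610
df = 3. Since 21.610 > 6.251, we reject H₀.

21.610; reject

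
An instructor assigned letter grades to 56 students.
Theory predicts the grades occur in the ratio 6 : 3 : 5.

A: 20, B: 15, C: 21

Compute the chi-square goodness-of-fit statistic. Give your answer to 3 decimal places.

Ratio total = 14. Expected counts: 56×6/14 = 24, 56×3/14 = 12, 56×5/14 = 20.
χ² = (20−24)²/24 + (15−12)²/12 + (21−20)²/20
   = 0.6667 + 0.7500 + 0.0500
Sum = 1.467

1.467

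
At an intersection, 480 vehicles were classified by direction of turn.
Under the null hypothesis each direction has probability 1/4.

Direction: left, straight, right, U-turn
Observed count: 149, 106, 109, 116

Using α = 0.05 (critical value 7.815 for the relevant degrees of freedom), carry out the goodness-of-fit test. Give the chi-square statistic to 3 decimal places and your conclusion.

Under H₀ each category has probability 1/4, so each expected count is 480/4 = 120.
cat           O        E   (O−E)²/E
left        149      120     7.0083
straight    106      120     1.6333
right       109      120     1.0083
U-turn      116      120     0.1333
Sum = 9.783
df = 3. Since 9.783 > 7.815, we reject H₀.

9.783; reject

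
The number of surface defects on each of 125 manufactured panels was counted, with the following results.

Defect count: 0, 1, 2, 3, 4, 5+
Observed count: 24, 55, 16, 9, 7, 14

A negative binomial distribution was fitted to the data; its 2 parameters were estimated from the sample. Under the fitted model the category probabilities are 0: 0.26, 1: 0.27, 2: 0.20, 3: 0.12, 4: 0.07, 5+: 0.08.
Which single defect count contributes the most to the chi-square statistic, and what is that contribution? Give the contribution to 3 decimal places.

1, 13.380

Expected counts E_i = n·p_i: 125×0.26 = 32.5, 125×0.27 = 33.75, 125×0.20 = 25, 125×0.12 = 15, 125×0.07 = 8.75, 125×0.08 = 10.
cat         O        E   (O−E)²/E
0          24     32.5     2.2231
1          55    33.75    13.3796
2          16       25     3.2400
3           9       15     2.4000
4           7     8.75     0.3500
5+         14       10     1.6000
The largest term is for 1: 13.380.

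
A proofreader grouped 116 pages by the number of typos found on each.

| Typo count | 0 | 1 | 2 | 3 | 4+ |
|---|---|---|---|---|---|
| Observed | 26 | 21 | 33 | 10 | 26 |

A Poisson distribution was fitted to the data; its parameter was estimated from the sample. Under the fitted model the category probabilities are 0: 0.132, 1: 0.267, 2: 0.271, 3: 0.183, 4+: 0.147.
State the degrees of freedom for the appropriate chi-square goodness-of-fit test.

There are k = 5 categories and 1 parameter estimated from the data, so df = 5 − 1 − 1 = 3.

3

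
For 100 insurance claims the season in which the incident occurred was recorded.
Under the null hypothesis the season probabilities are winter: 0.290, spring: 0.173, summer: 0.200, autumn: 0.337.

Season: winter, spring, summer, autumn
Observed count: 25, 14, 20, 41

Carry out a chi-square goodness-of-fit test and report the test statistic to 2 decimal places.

Expected counts E_i = n·p_i: 100×0.290 = 29, 100×0.173 = 17.3, 100×0.200 = 20, 100×0.337 = 33.7.
winter: (25 − 29)²/29 = 16/29 = 0.552
spring: (14 − 17.3)²/17.3 = 10.89/17.3 = 0.629
summer: (20 − 20)²/20 = 0/20 = 0.000
autumn: (41 − 33.7)²/33.7 = 53.29/33.7 = 1.581
Sum = 2.76

2.76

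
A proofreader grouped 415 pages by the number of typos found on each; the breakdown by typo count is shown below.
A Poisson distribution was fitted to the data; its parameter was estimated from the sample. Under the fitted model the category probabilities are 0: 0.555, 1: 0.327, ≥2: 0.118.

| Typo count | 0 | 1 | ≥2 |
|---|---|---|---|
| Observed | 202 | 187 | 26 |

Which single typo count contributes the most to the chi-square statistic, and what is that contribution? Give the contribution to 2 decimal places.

1, 19.39

Expected counts E_i = n·p_i: 415×0.555 = 230.325, 415×0.327 = 135.705, 415×0.118 = 48.97.
0: (202 − 230.325)²/230.325 = 802.305625/230.325 = 3.483
1: (187 − 135.705)²/135.705 = 2631.177025/135.705 = 19.389
≥2: (26 − 48.97)²/48.97 = 527.6209/48.97 = 10.774
The largest term is for 1: 19.39.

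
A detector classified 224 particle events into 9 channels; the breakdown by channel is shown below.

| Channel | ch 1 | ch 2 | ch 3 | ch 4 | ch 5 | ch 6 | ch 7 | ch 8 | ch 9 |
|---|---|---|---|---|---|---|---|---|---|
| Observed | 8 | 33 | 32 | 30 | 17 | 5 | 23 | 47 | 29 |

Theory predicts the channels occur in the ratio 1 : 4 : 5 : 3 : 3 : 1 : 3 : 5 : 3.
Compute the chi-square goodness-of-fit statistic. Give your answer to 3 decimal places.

Ratio total = 28. Expected counts: 224×1/28 = 8, 224×4/28 = 32, 224×5/28 = 40, 224×3/28 = 24, 224×3/28 = 24, 224×1/28 = 8, 224×3/28 = 24, 224×5/28 = 40, 224×3/28 = 24.
cat         O        E   (O−E)²/E
ch 1        8        8     0.0000
ch 2       33       32     0.0313
ch 3       32       40     1.6000
ch 4       30       24     1.5000
ch 5       17       24     2.0417
ch 6        5        8     1.1250
ch 7       23       24     0.0417
ch 8       47       40     1.2250
ch 9       29       24     1.0417
Sum = 8.606

8.606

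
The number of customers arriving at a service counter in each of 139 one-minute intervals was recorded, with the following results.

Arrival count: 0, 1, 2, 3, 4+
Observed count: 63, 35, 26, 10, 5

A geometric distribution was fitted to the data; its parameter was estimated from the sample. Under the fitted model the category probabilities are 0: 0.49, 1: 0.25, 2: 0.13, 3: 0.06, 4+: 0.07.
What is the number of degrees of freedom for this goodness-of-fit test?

3

There are k = 5 categories and 1 parameter estimated from the data, so df = 5 − 1 − 1 = 3.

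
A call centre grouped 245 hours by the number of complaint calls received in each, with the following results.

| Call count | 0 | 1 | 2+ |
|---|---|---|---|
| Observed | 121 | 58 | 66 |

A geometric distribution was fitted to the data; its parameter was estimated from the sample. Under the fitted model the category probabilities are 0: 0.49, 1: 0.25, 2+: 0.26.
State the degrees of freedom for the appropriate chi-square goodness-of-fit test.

1

There are k = 3 categories and 1 parameter estimated from the data, so df = 3 − 1 − 1 = 1.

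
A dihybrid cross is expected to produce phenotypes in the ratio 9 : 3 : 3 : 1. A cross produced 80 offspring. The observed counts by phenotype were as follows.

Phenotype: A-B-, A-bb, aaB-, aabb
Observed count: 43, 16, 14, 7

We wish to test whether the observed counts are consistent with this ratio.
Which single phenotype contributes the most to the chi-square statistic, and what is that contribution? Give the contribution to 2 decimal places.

Ratio total = 16. Expected counts: 80×9/16 = 45, 80×3/16 = 15, 80×3/16 = 15, 80×1/16 = 5.
A-B-: (43 − 45)²/45 = 4/45 = 0.089
A-bb: (16 − 15)²/15 = 1/15 = 0.067
aaB-: (14 − 15)²/15 = 1/15 = 0.067
aabb: (7 − 5)²/5 = 4/5 = 0.800
The largest term is for aabb: 0.80.

aabb, 0.80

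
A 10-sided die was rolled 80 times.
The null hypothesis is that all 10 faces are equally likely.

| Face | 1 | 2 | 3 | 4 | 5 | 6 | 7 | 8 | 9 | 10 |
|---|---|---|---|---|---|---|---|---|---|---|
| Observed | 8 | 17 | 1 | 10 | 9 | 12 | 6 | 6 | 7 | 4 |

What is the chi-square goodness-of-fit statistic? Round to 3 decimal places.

Under H₀ each category has probability 1/10, so each expected count is 80/10 = 8.
1: (8 − 8)²/8 = 0/8 = 0.0000
2: (17 − 8)²/8 = 81/8 = 10.1250
3: (1 − 8)²/8 = 49/8 = 6.1250
4: (10 − 8)²/8 = 4/8 = 0.5000
5: (9 − 8)²/8 = 1/8 = 0.1250
6: (12 − 8)²/8 = 16/8 = 2.0000
7: (6 − 8)²/8 = 4/8 = 0.5000
8: (6 − 8)²/8 = 4/8 = 0.5000
9: (7 − 8)²/8 = 1/8 = 0.1250
10: (4 − 8)²/8 = 16/8 = 2.0000
Sum = 22.000

22.000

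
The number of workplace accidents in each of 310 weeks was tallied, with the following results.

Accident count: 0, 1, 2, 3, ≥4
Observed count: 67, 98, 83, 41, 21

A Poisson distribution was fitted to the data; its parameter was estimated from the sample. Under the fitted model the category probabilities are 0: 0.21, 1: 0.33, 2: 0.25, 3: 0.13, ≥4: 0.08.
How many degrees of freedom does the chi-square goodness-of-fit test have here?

There are k = 5 categories and 1 parameter estimated from the data, so df = 5 − 1 − 1 = 3.

3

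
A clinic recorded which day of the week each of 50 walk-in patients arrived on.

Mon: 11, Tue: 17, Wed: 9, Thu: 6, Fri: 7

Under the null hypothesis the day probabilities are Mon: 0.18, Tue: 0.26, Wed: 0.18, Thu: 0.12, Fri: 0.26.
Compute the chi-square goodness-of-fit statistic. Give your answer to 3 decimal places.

4.444

Expected counts E_i = n·p_i: 50×0.18 = 9, 50×0.26 = 13, 50×0.18 = 9, 50×0.12 = 6, 50×0.26 = 13.
cat         O        E   (O−E)²/E
Mon        11        9     0.4444
Tue        17       13     1.2308
Wed         9        9     0.0000
Thu         6        6     0.0000
Fri         7       13     2.7692
Sum = 4.444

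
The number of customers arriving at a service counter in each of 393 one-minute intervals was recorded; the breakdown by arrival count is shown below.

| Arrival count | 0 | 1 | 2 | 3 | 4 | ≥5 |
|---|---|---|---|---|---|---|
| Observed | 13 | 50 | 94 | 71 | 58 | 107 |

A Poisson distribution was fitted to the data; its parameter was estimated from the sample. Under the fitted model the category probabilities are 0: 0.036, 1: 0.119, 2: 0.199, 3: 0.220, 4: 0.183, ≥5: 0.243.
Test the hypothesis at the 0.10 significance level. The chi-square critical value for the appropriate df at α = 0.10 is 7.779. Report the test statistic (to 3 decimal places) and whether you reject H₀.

Expected counts E_i = n·p_i: 393×0.036 = 14.148, 393×0.119 = 46.767, 393×0.199 = 78.207, 393×0.220 = 86.46, 393×0.183 = 71.919, 393×0.243 = 95.499.
χ² = (13−14.148)²/14.148 + (50−46.767)²/46.767 + (94−78.207)²/78.207 + (71−86.46)²/86.46 + (58−71.919)²/71.919 + (107−95.499)²/95.499
   = 0.0932 + 0.2235 + 3.1892 + 2.7644 + 2.6938 + 1.3851
Sum = 10.349
df = 4. Since 10.349 > 7.779, we reject H₀.

10.349; reject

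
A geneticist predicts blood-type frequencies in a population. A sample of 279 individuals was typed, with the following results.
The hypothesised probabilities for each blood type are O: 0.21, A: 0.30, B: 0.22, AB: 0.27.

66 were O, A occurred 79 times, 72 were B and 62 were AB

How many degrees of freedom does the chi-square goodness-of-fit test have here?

3

There are k = 4 categories and no parameters were estimated from the data, so df = 4 − 1 = 3.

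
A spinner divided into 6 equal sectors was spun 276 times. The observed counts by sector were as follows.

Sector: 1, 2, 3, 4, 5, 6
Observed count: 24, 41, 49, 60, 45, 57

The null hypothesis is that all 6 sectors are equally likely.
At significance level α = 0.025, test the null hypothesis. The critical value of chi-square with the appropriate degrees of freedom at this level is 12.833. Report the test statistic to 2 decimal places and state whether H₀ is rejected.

Under H₀ each category has probability 1/6, so each expected count is 276/6 = 46.
cat         O        E   (O−E)²/E
1          24       46     10.522
2          41       46      0.543
3          49       46      0.196
4          60       46      4.261
5          45       46      0.022
6          57       46      2.630
Sum = 18.17
df = 5. Since 18.17 > 12.833, we reject H₀.

18.17; reject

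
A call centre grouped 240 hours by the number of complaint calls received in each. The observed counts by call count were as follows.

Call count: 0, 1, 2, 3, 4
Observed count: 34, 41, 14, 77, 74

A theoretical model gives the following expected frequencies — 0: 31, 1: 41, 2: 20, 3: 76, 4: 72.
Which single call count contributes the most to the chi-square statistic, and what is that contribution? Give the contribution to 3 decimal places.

2, 1.800

0: (34 − 31)²/31 = 9/31 = 0.2903
1: (41 − 41)²/41 = 0/41 = 0.0000
2: (14 − 20)²/20 = 36/20 = 1.8000
3: (77 − 76)²/76 = 1/76 = 0.0132
4: (74 − 72)²/72 = 4/72 = 0.0556
The largest term is for 2: 1.800.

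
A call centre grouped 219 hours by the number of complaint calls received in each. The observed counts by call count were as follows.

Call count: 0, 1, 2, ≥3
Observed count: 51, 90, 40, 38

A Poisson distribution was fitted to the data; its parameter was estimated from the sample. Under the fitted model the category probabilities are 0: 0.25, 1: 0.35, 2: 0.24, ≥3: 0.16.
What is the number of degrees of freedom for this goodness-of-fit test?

2

There are k = 4 categories and 1 parameter estimated from the data, so df = 4 − 1 − 1 = 2.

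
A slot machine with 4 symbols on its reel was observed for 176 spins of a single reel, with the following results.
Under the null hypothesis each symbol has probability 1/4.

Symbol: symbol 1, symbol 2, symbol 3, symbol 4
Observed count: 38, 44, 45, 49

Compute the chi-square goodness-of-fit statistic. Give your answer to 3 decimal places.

1.409

Under H₀ each category has probability 1/4, so each expected count is 176/4 = 44.
cat           O        E   (O−E)²/E
symbol 1     38       44     0.8182
symbol 2     44       44     0.0000
symbol 3     45       44     0.0227
symbol 4     49       44     0.5682
Sum = 1.409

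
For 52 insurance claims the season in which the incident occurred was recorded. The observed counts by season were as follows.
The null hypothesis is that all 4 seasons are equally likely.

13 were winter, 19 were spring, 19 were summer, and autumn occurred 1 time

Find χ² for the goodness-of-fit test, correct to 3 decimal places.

Under H₀ each category has probability 1/4, so each expected count is 52/4 = 13.
winter: (13 − 13)²/13 = 0/13 = 0.0000
spring: (19 − 13)²/13 = 36/13 = 2.7692
summer: (19 − 13)²/13 = 36/13 = 2.7692
autumn: (1 − 13)²/13 = 144/13 = 11.0769
Sum = 16.615

16.615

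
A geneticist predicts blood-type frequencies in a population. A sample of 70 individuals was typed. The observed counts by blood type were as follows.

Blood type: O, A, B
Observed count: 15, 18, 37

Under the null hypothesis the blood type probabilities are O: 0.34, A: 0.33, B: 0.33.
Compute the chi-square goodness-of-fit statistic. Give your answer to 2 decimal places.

12.74

Expected counts E_i = n·p_i: 70×0.34 = 23.8, 70×0.33 = 23.1, 70×0.33 = 23.1.
χ² = (15−23.8)²/23.8 + (18−23.1)²/23.1 + (37−23.1)²/23.1
   = 3.254 + 1.126 + 8.364
Sum = 12.74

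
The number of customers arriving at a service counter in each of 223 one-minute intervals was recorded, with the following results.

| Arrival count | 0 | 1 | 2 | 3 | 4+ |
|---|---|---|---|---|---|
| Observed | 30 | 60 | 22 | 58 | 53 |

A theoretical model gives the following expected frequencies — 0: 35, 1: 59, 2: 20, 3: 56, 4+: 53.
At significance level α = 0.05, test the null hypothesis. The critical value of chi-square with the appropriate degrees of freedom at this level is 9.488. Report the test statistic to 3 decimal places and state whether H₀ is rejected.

χ² = (30−35)²/35 + (60−59)²/59 + (22−20)²/20 + (58−56)²/56 + (53−53)²/53
   = 0.7143 + 0.0169 + 0.2000 + 0.0714 + 0.0000
Sum = 1.003
df = 4. Since 1.003 < 9.488, we do not reject H₀.

1.003; do not reject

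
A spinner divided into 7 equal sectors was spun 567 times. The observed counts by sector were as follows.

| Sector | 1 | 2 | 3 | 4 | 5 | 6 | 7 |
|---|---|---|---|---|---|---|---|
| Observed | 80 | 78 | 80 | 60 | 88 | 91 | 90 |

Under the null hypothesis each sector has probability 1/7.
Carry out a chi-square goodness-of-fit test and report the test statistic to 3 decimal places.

Under H₀ each category has probability 1/7, so each expected count is 567/7 = 81.
1: (80 − 81)²/81 = 1/81 = 0.0123
2: (78 − 81)²/81 = 9/81 = 0.1111
3: (80 − 81)²/81 = 1/81 = 0.0123
4: (60 − 81)²/81 = 441/81 = 5.4444
5: (88 − 81)²/81 = 49/81 = 0.6049
6: (91 − 81)²/81 = 100/81 = 1.2346
7: (90 − 81)²/81 = 81/81 = 1.0000
Sum = 8.420

8.420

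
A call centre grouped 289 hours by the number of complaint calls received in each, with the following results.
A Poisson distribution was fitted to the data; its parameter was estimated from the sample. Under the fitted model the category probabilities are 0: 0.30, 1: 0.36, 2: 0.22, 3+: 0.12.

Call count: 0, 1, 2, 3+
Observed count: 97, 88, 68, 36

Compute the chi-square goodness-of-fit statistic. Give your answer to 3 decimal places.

4.054

Expected counts E_i = n·p_i: 289×0.30 = 86.7, 289×0.36 = 104.04, 289×0.22 = 63.58, 289×0.12 = 34.68.
χ² = (97−86.7)²/86.7 + (88−104.04)²/104.04 + (68−63.58)²/63.58 + (36−34.68)²/34.68
   = 1.2236 + 2.4729 + 0.3073 + 0.0502
Sum = 4.054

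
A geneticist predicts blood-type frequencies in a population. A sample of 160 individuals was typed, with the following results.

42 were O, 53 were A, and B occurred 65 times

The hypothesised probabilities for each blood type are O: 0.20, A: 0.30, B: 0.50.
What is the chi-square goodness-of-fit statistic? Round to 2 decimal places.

Expected counts E_i = n·p_i: 160×0.20 = 32, 160×0.30 = 48, 160×0.50 = 80.
cat         O        E   (O−E)²/E
O          42       32      3.125
A          53       48      0.521
B          65       80      2.813
Sum = 6.46

6.46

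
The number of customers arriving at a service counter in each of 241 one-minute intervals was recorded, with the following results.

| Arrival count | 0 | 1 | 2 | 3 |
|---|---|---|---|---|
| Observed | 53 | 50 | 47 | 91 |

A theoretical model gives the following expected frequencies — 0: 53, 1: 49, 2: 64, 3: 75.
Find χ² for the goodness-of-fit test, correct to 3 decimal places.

7.949

cat         O        E   (O−E)²/E
0          53       53     0.0000
1          50       49     0.0204
2          47       64     4.5156
3          91       75     3.4133
Sum = 7.949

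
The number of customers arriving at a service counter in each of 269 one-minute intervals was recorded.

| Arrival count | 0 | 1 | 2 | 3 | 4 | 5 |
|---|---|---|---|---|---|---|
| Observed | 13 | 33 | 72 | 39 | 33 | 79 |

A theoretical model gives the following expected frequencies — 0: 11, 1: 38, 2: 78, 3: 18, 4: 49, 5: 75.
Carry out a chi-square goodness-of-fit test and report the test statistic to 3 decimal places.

31.421

0: (13 − 11)²/11 = 4/11 = 0.3636
1: (33 − 38)²/38 = 25/38 = 0.6579
2: (72 − 78)²/78 = 36/78 = 0.4615
3: (39 − 18)²/18 = 441/18 = 24.5000
4: (33 − 49)²/49 = 256/49 = 5.2245
5: (79 − 75)²/75 = 16/75 = 0.2133
Sum = 31.421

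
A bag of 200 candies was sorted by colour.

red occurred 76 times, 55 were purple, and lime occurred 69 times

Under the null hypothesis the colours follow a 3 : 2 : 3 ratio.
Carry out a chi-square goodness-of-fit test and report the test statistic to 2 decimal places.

Ratio total = 8. Expected counts: 200×3/8 = 75, 200×2/8 = 50, 200×3/8 = 75.
red: (76 − 75)²/75 = 1/75 = 0.013
purple: (55 − 50)²/50 = 25/50 = 0.500
lime: (69 − 75)²/75 = 36/75 = 0.480
Sum = 0.99

0.99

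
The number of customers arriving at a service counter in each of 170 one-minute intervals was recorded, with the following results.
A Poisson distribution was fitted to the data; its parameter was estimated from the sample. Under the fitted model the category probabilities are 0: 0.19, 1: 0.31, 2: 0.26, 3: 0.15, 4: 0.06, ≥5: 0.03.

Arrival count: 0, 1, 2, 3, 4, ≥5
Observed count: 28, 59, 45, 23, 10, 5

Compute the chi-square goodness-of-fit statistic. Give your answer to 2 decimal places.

1.59

Expected counts E_i = n·p_i: 170×0.19 = 32.3, 170×0.31 = 52.7, 170×0.26 = 44.2, 170×0.15 = 25.5, 170×0.06 = 10.2, 170×0.03 = 5.1.
cat         O        E   (O−E)²/E
0          28     32.3      0.572
1          59     52.7      0.753
2          45     44.2      0.014
3          23     25.5      0.245
4          10     10.2      0.004
≥5          5      5.1      0.002
Sum = 1.59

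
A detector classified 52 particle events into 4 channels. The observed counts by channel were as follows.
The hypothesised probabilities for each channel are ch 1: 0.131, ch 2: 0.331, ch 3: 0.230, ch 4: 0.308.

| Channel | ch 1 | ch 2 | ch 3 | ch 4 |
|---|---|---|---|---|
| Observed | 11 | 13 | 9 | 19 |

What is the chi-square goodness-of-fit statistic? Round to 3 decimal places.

Expected counts E_i = n·p_i: 52×0.131 = 6.812, 52×0.331 = 17.212, 52×0.230 = 11.96, 52×0.308 = 16.016.
χ² = (11−6.812)²/6.812 + (13−17.212)²/17.212 + (9−11.96)²/11.96 + (19−16.016)²/16.016
   = 2.5748 + 1.0307 + 0.7326 + 0.5560
Sum = 4.894

4.894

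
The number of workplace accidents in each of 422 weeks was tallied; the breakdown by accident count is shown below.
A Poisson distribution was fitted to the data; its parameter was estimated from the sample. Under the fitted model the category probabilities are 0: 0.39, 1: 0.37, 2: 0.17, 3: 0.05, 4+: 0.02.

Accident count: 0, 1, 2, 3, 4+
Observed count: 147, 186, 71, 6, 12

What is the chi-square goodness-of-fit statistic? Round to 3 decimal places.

19.904

Expected counts E_i = n·p_i: 422×0.39 = 164.58, 422×0.37 = 156.14, 422×0.17 = 71.74, 422×0.05 = 21.1, 422×0.02 = 8.44.
χ² = (147−164.58)²/164.58 + (186−156.14)²/156.14 + (71−71.74)²/71.74 + (6−21.1)²/21.1 + (12−8.44)²/8.44
   = 1.8778 + 5.7104 + 0.0076 + 10.8062 + 1.5016
Sum = 19.904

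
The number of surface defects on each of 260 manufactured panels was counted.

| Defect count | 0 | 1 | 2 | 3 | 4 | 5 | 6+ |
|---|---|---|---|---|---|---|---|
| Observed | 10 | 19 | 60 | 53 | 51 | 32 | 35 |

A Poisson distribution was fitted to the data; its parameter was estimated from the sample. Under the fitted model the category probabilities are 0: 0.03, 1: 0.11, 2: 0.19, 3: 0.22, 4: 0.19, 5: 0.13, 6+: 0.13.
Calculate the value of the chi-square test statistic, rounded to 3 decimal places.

6.616

Expected counts E_i = n·p_i: 260×0.03 = 7.8, 260×0.11 = 28.6, 260×0.19 = 49.4, 260×0.22 = 57.2, 260×0.19 = 49.4, 260×0.13 = 33.8, 260×0.13 = 33.8.
0: (10 − 7.8)²/7.8 = 4.84/7.8 = 0.6205
1: (19 − 28.6)²/28.6 = 92.16/28.6 = 3.2224
2: (60 − 49.4)²/49.4 = 112.36/49.4 = 2.2745
3: (53 − 57.2)²/57.2 = 17.64/57.2 = 0.3084
4: (51 − 49.4)²/49.4 = 2.56/49.4 = 0.0518
5: (32 − 33.8)²/33.8 = 3.24/33.8 = 0.0959
6+: (35 − 33.8)²/33.8 = 1.44/33.8 = 0.0426
Sum = 6.616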